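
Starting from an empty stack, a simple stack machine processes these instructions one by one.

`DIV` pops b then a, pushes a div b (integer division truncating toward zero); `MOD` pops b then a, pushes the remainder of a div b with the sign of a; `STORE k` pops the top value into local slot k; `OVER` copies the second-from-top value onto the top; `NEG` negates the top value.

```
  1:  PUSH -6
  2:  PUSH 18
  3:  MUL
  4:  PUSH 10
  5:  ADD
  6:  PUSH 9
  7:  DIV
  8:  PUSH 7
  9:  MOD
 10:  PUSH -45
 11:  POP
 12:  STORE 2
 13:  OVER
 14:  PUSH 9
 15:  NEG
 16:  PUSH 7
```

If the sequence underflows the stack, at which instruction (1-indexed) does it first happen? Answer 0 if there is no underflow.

PUSH -6  -> -6
PUSH 18  -> -6 18
MUL      -> -108
PUSH 10  -> -108 10
ADD      -> -98
PUSH 9   -> -98 9
DIV      -> -10
PUSH 7   -> -10 7
MOD      -> -3
PUSH -45 -> -3 -45
POP      -> -3
STORE 2  -> (empty)
OVER  — needs 2 operands, stack has 0 → underflow

13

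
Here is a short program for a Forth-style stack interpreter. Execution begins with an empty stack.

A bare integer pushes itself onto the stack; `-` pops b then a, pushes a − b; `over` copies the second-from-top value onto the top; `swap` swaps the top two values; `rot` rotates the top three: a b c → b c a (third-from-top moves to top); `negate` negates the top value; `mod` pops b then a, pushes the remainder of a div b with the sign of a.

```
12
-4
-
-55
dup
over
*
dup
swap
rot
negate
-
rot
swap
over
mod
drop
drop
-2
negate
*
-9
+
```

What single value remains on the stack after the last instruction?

6041

12      12
-4      12 -4
-       16
-55     16 -55
dup     16 -55 -55
over    16 -55 -55 -55
*       16 -55 3025
dup     16 -55 3025 3025
swap    16 -55 3025 3025
rot     16 3025 3025 -55
negate  16 3025 3025 55
-       16 3025 2970
rot     3025 2970 16
swap    3025 16 2970
over    3025 16 2970 16
mod     3025 16 10
drop    3025 16
drop    3025
-2      3025 -2
negate  3025 2
*       6050
-9      6050 -9
+       6041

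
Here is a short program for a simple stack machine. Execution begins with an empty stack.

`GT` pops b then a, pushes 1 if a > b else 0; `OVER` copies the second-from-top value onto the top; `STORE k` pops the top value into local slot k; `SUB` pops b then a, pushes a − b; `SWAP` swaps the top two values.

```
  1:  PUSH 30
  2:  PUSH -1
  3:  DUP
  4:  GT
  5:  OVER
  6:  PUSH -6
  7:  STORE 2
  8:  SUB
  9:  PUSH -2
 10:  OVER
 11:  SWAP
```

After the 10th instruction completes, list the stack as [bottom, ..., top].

[30, -30, -2, -30]

PUSH 30 : 30
PUSH -1 : 30 -1
DUP     : 30 -1 -1
GT      : 30 0
OVER    : 30 0 30
PUSH -6 : 30 0 30 -6
STORE 2 : 30 0 30
SUB     : 30 -30
PUSH -2 : 30 -30 -2
OVER    : 30 -30 -2 -30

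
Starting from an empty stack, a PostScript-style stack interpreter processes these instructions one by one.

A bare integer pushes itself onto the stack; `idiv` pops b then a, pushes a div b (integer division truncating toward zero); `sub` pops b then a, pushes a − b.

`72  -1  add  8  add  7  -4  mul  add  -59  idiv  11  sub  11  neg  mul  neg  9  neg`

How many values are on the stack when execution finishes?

2

72   : [72]
-1   : [72, -1]
add  : [71]
8    : [71, 8]
add  : [79]
7    : [79, 7]
-4   : [79, 7, -4]
mul  : [79, -28]
add  : [51]
-59  : [51, -59]
idiv : [0]
11   : [0, 11]
sub  : [-11]
11   : [-11, 11]
neg  : [-11, -11]
mul  : [121]
neg  : [-121]
9    : [-121, 9]
neg  : [-121, -9]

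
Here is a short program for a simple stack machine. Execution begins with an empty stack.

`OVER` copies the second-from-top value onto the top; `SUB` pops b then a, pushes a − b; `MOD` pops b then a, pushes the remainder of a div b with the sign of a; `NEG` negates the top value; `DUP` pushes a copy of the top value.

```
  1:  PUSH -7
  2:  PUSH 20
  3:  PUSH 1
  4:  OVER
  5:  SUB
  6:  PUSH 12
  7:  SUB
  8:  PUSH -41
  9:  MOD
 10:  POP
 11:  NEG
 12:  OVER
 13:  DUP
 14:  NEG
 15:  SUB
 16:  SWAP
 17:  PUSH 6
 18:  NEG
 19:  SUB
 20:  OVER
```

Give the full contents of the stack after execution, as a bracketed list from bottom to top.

PUSH -7  → -7
PUSH 20  → -7 20
PUSH 1   → -7 20 1
OVER     → -7 20 1 20
SUB      → -7 20 -19
PUSH 12  → -7 20 -19 12
SUB      → -7 20 -31
PUSH -41 → -7 20 -31 -41
MOD      → -7 20 -31
POP      → -7 20
NEG      → -7 -20
OVER     → -7 -20 -7
DUP      → -7 -20 -7 -7
NEG      → -7 -20 -7 7
SUB      → -7 -20 -14
SWAP     → -7 -14 -20
PUSH 6   → -7 -14 -20 6
NEG      → -7 -14 -20 -6
SUB      → -7 -14 -14
OVER     → -7 -14 -14 -14

[-7, -14, -14, -14]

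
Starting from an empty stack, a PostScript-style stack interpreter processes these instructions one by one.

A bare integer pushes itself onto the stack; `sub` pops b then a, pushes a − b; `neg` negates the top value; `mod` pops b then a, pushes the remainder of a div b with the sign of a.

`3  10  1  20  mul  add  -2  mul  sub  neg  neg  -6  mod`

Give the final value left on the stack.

3   -> 3
10  -> 3 10
1   -> 3 10 1
20  -> 3 10 1 20
mul -> 3 10 20
add -> 3 30
-2  -> 3 30 -2
mul -> 3 -60
sub -> 63
neg -> -63
neg -> 63
-6  -> 63 -6
mod -> 3

3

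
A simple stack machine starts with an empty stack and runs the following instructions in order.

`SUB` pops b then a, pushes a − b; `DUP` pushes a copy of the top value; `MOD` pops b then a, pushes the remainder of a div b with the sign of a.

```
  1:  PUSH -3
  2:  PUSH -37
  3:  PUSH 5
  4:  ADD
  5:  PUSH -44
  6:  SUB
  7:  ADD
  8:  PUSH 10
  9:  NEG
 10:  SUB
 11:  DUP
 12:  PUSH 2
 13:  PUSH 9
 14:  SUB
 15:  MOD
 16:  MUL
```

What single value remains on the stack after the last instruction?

95

PUSH -3  : [-3]
PUSH -37 : [-3, -37]
PUSH 5   : [-3, -37, 5]
ADD      : [-3, -32]
PUSH -44 : [-3, -32, -44]
SUB      : [-3, 12]
ADD      : [9]
PUSH 10  : [9, 10]
NEG      : [9, -10]
SUB      : [19]
DUP      : [19, 19]
PUSH 2   : [19, 19, 2]
PUSH 9   : [19, 19, 2, 9]
SUB      : [19, 19, -7]
MOD      : [19, 5]
MUL      : [95]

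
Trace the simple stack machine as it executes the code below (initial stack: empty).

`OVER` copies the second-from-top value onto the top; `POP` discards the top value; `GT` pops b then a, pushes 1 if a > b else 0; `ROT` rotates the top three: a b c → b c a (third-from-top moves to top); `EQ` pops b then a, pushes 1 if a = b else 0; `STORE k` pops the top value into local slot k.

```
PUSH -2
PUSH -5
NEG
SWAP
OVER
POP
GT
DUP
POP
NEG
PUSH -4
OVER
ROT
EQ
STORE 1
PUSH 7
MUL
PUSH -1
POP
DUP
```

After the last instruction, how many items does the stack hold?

PUSH -2  -2
PUSH -5  -2 -5
NEG      -2 5
SWAP     5 -2
OVER     5 -2 5
POP      5 -2
GT       1
DUP      1 1
POP      1
NEG      -1
PUSH -4  -1 -4
OVER     -1 -4 -1
ROT      -4 -1 -1
EQ       -4 1
STORE 1  -4
PUSH 7   -4 7
MUL      -28
PUSH -1  -28 -1
POP      -28
DUP      -28 -28

2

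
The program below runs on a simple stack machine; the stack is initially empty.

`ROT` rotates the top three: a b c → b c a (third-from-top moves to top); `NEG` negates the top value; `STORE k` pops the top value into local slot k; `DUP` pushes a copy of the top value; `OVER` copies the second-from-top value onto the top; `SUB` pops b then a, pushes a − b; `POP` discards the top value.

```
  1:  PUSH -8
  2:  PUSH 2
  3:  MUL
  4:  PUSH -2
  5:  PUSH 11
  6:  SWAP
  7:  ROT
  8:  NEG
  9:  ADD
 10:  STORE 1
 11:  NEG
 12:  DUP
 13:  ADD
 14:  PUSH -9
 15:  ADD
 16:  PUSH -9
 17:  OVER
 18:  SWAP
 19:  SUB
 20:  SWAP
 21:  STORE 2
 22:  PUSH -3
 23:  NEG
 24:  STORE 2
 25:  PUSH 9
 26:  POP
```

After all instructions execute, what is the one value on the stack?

PUSH -8 → [-8]
PUSH 2  → [-8, 2]
MUL     → [-16]
PUSH -2 → [-16, -2]
PUSH 11 → [-16, -2, 11]
SWAP    → [-16, 11, -2]
ROT     → [11, -2, -16]
NEG     → [11, -2, 16]
ADD     → [11, 14]
STORE 1 → [11]
NEG     → [-11]
DUP     → [-11, -11]
ADD     → [-22]
PUSH -9 → [-22, -9]
ADD     → [-31]
PUSH -9 → [-31, -9]
OVER    → [-31, -9, -31]
SWAP    → [-31, -31, -9]
SUB     → [-31, -22]
SWAP    → [-22, -31]
STORE 2 → [-22]
PUSH -3 → [-22, -3]
NEG     → [-22, 3]
STORE 2 → [-22]
PUSH 9  → [-22, 9]
POP     → [-22]

-22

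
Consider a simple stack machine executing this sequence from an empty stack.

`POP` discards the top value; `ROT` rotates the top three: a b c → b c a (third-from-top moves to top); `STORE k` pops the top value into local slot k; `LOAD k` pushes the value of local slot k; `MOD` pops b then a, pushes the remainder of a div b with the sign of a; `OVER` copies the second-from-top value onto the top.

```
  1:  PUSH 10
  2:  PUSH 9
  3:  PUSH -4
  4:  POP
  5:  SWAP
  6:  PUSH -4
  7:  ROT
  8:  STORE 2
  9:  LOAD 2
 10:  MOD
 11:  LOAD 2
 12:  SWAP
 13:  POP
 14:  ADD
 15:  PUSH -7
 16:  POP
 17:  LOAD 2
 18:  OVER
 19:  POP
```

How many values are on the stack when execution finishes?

2

PUSH 10 : 10
PUSH 9  : 10 9
PUSH -4 : 10 9 -4
POP     : 10 9
SWAP    : 9 10
PUSH -4 : 9 10 -4
ROT     : 10 -4 9
STORE 2 : 10 -4
LOAD 2  : 10 -4 9
MOD     : 10 -4
LOAD 2  : 10 -4 9
SWAP    : 10 9 -4
POP     : 10 9
ADD     : 19
PUSH -7 : 19 -7
POP     : 19
LOAD 2  : 19 9
OVER    : 19 9 19
POP     : 19 9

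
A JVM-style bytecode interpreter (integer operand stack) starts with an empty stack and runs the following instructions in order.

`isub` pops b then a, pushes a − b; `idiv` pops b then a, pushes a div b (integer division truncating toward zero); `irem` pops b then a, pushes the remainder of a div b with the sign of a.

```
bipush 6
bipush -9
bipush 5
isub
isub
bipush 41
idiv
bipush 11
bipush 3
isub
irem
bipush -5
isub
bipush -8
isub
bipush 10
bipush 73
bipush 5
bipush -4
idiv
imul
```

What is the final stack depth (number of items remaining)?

bipush 6  -> [6]
bipush -9 -> [6, -9]
bipush 5  -> [6, -9, 5]
isub      -> [6, -14]
isub      -> [20]
bipush 41 -> [20, 41]
idiv      -> [0]
bipush 11 -> [0, 11]
bipush 3  -> [0, 11, 3]
isub      -> [0, 8]
irem      -> [0]
bipush -5 -> [0, -5]
isub      -> [5]
bipush -8 -> [5, -8]
isub      -> [13]
bipush 10 -> [13, 10]
bipush 73 -> [13, 10, 73]
bipush 5  -> [13, 10, 73, 5]
bipush -4 -> [13, 10, 73, 5, -4]
idiv      -> [13, 10, 73, -1]
imul      -> [13, 10, -73]

3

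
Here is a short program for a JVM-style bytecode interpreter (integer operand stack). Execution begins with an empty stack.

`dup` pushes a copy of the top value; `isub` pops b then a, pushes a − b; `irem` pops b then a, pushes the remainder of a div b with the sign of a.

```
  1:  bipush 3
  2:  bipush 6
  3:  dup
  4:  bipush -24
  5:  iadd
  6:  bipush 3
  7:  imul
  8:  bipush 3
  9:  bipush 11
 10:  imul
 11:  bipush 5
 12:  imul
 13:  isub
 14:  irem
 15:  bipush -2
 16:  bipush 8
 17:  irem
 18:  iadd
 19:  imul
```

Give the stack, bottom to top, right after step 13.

bipush 3   → [3]
bipush 6   → [3, 6]
dup        → [3, 6, 6]
bipush -24 → [3, 6, 6, -24]
iadd       → [3, 6, -18]
bipush 3   → [3, 6, -18, 3]
imul       → [3, 6, -54]
bipush 3   → [3, 6, -54, 3]
bipush 11  → [3, 6, -54, 3, 11]
imul       → [3, 6, -54, 33]
bipush 5   → [3, 6, -54, 33, 5]
imul       → [3, 6, -54, 165]
isub       → [3, 6, -219]

[3, 6, -219]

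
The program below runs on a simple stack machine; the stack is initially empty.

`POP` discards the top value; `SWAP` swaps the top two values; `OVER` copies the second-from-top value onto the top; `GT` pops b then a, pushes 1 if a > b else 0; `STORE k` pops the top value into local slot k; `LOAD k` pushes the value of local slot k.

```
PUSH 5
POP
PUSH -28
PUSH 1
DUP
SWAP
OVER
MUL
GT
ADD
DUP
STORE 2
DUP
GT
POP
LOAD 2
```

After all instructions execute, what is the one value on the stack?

-28

PUSH 5   : 5
POP      : (empty)
PUSH -28 : -28
PUSH 1   : -28 1
DUP      : -28 1 1
SWAP     : -28 1 1
OVER     : -28 1 1 1
MUL      : -28 1 1
GT       : -28 0
ADD      : -28
DUP      : -28 -28
STORE 2  : -28
DUP      : -28 -28
GT       : 0
POP      : (empty)
LOAD 2   : -28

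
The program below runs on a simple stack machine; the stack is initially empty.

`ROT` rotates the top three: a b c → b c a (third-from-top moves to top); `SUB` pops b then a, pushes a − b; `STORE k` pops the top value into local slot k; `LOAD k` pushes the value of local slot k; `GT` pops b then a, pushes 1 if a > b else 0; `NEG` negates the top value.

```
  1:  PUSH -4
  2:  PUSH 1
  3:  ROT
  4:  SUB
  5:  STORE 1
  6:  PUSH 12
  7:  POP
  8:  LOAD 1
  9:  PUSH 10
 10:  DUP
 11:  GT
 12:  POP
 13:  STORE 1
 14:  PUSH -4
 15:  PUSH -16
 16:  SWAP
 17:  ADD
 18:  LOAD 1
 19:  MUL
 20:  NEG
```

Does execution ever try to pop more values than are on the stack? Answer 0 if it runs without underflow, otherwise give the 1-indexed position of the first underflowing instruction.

PUSH -4 : -4
PUSH 1  : -4 1
ROT  — needs 3 operands, stack has 2 → underflow

3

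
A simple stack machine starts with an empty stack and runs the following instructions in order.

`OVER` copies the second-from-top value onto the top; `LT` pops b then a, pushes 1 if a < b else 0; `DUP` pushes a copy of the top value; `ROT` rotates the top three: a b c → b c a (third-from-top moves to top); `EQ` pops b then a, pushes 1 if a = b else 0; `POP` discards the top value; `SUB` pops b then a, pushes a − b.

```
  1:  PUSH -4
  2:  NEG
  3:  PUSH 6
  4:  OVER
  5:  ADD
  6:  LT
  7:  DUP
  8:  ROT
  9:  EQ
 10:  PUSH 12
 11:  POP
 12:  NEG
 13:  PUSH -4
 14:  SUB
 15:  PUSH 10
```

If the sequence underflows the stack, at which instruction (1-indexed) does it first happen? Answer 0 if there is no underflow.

PUSH -4  -4
NEG      4
PUSH 6   4 6
OVER     4 6 4
ADD      4 10
LT       1
DUP      1 1
ROT  — needs 3 operands, stack has 2 → underflow

8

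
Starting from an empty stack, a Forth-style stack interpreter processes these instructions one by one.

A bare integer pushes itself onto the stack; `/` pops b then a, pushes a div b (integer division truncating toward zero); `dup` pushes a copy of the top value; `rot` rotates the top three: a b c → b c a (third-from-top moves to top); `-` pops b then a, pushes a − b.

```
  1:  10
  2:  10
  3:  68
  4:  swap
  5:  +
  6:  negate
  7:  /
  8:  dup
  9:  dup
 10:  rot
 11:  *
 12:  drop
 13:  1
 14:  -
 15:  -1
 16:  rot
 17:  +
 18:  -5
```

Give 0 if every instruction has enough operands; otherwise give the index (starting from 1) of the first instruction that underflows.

16

10     -> [10]
10     -> [10, 10]
68     -> [10, 10, 68]
swap   -> [10, 68, 10]
+      -> [10, 78]
negate -> [10, -78]
/      -> [0]
dup    -> [0, 0]
dup    -> [0, 0, 0]
rot    -> [0, 0, 0]
*      -> [0, 0]
drop   -> [0]
1      -> [0, 1]
-      -> [-1]
-1     -> [-1, -1]
rot  — needs 3 operands, stack has 2 → underflow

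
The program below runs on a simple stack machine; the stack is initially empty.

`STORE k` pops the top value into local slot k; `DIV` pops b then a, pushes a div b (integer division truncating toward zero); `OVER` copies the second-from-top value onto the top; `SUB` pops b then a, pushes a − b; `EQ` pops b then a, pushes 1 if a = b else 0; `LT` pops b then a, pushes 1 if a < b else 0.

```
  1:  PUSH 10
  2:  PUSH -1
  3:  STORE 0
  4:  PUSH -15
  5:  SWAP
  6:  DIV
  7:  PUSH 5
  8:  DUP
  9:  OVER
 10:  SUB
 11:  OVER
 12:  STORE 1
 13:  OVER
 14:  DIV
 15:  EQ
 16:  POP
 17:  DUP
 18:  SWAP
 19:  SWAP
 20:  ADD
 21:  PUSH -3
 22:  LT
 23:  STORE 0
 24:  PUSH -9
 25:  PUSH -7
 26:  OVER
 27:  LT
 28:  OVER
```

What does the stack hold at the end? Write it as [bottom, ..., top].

[-9, 0, -9]

PUSH 10   [10]
PUSH -1   [10, -1]
STORE 0   [10]
PUSH -15  [10, -15]
SWAP      [-15, 10]
DIV       [-1]
PUSH 5    [-1, 5]
DUP       [-1, 5, 5]
OVER      [-1, 5, 5, 5]
SUB       [-1, 5, 0]
OVER      [-1, 5, 0, 5]
STORE 1   [-1, 5, 0]
OVER      [-1, 5, 0, 5]
DIV       [-1, 5, 0]
EQ        [-1, 0]
POP       [-1]
DUP       [-1, -1]
SWAP      [-1, -1]
SWAP      [-1, -1]
ADD       [-2]
PUSH -3   [-2, -3]
LT        [0]
STORE 0   []
PUSH -9   [-9]
PUSH -7   [-9, -7]
OVER      [-9, -7, -9]
LT        [-9, 0]
OVER      [-9, 0, -9]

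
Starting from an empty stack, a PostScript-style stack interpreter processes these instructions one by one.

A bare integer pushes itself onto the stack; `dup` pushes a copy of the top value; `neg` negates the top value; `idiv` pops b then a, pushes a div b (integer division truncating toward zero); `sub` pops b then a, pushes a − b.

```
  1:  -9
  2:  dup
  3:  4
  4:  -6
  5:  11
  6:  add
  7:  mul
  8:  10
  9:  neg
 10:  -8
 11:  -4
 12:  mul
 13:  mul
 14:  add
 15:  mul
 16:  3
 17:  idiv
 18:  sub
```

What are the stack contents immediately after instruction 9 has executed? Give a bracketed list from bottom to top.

-9   [-9]
dup  [-9, -9]
4    [-9, -9, 4]
-6   [-9, -9, 4, -6]
11   [-9, -9, 4, -6, 11]
add  [-9, -9, 4, 5]
mul  [-9, -9, 20]
10   [-9, -9, 20, 10]
neg  [-9, -9, 20, -10]

[-9, -9, 20, -10]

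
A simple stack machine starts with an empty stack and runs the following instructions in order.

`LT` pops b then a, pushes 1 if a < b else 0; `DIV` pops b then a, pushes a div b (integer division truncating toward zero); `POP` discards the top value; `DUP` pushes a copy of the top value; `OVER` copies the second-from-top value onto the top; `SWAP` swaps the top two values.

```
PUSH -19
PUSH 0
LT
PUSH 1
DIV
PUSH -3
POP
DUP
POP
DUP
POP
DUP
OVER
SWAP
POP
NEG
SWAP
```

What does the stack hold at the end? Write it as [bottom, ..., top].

PUSH -19 → -19
PUSH 0   → -19 0
LT       → 1
PUSH 1   → 1 1
DIV      → 1
PUSH -3  → 1 -3
POP      → 1
DUP      → 1 1
POP      → 1
DUP      → 1 1
POP      → 1
DUP      → 1 1
OVER     → 1 1 1
SWAP     → 1 1 1
POP      → 1 1
NEG      → 1 -1
SWAP     → -1 1

[-1, 1]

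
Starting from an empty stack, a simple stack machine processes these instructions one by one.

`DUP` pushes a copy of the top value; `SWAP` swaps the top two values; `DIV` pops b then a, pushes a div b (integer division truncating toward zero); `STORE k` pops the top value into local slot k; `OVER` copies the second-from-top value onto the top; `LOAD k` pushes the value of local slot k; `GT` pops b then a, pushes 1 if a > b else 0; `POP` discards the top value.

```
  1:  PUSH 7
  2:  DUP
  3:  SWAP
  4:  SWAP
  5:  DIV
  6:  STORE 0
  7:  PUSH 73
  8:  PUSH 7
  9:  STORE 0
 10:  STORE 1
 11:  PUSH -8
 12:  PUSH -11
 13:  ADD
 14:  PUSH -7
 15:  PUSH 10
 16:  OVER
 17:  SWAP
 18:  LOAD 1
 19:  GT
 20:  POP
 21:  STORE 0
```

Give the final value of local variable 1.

PUSH 7   : 7
DUP      : 7 7
SWAP     : 7 7
SWAP     : 7 7
DIV      : 1
STORE 0  : (empty)
PUSH 73  : 73
PUSH 7   : 73 7
STORE 0  : 73
STORE 1  : (empty)
PUSH -8  : -8
PUSH -11 : -8 -11
ADD      : -19
PUSH -7  : -19 -7
PUSH 10  : -19 -7 10
OVER     : -19 -7 10 -7
SWAP     : -19 -7 -7 10
LOAD 1   : -19 -7 -7 10 73
GT       : -19 -7 -7 0
POP      : -19 -7 -7
STORE 0  : -19 -7

73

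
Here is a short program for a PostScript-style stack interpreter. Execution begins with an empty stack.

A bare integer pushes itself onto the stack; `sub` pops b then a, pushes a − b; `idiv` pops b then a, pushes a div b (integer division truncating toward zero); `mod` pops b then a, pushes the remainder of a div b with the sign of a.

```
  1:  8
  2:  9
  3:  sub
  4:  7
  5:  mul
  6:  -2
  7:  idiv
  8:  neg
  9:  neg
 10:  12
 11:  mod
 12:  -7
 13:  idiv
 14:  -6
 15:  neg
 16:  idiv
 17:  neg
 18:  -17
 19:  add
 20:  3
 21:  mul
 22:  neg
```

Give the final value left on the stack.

51

8    -> [8]
9    -> [8, 9]
sub  -> [-1]
7    -> [-1, 7]
mul  -> [-7]
-2   -> [-7, -2]
idiv -> [3]
neg  -> [-3]
neg  -> [3]
12   -> [3, 12]
mod  -> [3]
-7   -> [3, -7]
idiv -> [0]
-6   -> [0, -6]
neg  -> [0, 6]
idiv -> [0]
neg  -> [0]
-17  -> [0, -17]
add  -> [-17]
3    -> [-17, 3]
mul  -> [-51]
neg  -> [51]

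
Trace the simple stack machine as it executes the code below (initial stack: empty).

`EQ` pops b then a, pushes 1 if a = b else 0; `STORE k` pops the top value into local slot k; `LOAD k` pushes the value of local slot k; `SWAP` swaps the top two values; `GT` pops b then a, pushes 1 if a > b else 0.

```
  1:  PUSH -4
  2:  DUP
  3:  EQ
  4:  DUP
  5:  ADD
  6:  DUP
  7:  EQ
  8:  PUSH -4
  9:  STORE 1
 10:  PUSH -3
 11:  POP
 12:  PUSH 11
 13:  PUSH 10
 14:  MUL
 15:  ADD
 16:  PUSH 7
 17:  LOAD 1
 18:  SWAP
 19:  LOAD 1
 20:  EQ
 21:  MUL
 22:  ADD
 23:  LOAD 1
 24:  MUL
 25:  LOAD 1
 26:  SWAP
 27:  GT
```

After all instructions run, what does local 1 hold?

PUSH -4 -> [-4]
DUP     -> [-4, -4]
EQ      -> [1]
DUP     -> [1, 1]
ADD     -> [2]
DUP     -> [2, 2]
EQ      -> [1]
PUSH -4 -> [1, -4]
STORE 1 -> [1]
PUSH -3 -> [1, -3]
POP     -> [1]
PUSH 11 -> [1, 11]
PUSH 10 -> [1, 11, 10]
MUL     -> [1, 110]
ADD     -> [111]
PUSH 7  -> [111, 7]
LOAD 1  -> [111, 7, -4]
SWAP    -> [111, -4, 7]
LOAD 1  -> [111, -4, 7, -4]
EQ      -> [111, -4, 0]
MUL     -> [111, 0]
ADD     -> [111]
LOAD 1  -> [111, -4]
MUL     -> [-444]
LOAD 1  -> [-444, -4]
SWAP    -> [-4, -444]
GT      -> [1]

-4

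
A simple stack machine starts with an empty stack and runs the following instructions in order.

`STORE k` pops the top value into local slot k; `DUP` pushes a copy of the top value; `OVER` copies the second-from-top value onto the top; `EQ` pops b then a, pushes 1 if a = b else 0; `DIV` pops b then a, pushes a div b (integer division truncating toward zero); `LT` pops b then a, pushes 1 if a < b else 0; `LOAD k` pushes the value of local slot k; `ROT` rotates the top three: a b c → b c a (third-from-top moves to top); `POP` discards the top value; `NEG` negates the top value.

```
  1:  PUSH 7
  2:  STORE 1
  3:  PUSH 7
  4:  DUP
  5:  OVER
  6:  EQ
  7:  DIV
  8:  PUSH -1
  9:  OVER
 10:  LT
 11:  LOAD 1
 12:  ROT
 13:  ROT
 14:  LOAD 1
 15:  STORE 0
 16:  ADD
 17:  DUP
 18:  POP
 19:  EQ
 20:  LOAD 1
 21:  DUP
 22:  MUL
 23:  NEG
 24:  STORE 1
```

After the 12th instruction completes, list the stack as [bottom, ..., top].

[1, 7, 7]

PUSH 7   7
STORE 1  (empty)
PUSH 7   7
DUP      7 7
OVER     7 7 7
EQ       7 1
DIV      7
PUSH -1  7 -1
OVER     7 -1 7
LT       7 1
LOAD 1   7 1 7
ROT      1 7 7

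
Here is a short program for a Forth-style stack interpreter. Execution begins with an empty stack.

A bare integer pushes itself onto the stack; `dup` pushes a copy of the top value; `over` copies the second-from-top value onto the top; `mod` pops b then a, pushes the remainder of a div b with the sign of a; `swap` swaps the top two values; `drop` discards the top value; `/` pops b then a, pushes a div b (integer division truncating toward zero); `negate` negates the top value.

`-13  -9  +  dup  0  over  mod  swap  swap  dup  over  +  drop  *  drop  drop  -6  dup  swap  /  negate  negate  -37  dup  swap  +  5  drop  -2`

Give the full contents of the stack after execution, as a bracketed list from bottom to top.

[1, -74, -2]

-13    → [-13]
-9     → [-13, -9]
+      → [-22]
dup    → [-22, -22]
0      → [-22, -22, 0]
over   → [-22, -22, 0, -22]
mod    → [-22, -22, 0]
swap   → [-22, 0, -22]
swap   → [-22, -22, 0]
dup    → [-22, -22, 0, 0]
over   → [-22, -22, 0, 0, 0]
+      → [-22, -22, 0, 0]
drop   → [-22, -22, 0]
*      → [-22, 0]
drop   → [-22]
drop   → []
-6     → [-6]
dup    → [-6, -6]
swap   → [-6, -6]
/      → [1]
negate → [-1]
negate → [1]
-37    → [1, -37]
dup    → [1, -37, -37]
swap   → [1, -37, -37]
+      → [1, -74]
5      → [1, -74, 5]
drop   → [1, -74]
-2     → [1, -74, -2]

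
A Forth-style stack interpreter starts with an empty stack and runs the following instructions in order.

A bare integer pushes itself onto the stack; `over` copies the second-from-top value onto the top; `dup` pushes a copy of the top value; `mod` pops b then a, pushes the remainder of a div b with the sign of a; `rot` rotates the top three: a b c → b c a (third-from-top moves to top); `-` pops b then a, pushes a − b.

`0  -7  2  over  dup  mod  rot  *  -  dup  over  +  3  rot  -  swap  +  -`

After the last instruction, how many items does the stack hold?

1

0    → [0]
-7   → [0, -7]
2    → [0, -7, 2]
over → [0, -7, 2, -7]
dup  → [0, -7, 2, -7, -7]
mod  → [0, -7, 2, 0]
rot  → [0, 2, 0, -7]
*    → [0, 2, 0]
-    → [0, 2]
dup  → [0, 2, 2]
over → [0, 2, 2, 2]
+    → [0, 2, 4]
3    → [0, 2, 4, 3]
rot  → [0, 4, 3, 2]
-    → [0, 4, 1]
swap → [0, 1, 4]
+    → [0, 5]
-    → [-5]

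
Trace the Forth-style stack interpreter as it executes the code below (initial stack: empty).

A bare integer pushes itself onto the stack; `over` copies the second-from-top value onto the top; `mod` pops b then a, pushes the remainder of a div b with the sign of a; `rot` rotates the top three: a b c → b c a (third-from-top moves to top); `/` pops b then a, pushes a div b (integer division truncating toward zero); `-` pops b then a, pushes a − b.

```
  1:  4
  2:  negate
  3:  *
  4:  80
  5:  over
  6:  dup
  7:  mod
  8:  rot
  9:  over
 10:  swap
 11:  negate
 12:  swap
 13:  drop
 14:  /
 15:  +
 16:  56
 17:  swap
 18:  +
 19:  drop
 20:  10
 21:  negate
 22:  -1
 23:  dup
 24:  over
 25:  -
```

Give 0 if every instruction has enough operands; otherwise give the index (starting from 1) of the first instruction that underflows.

4       [4]
negate  [-4]
*  — needs 2 operands, stack has 1 → underflow

3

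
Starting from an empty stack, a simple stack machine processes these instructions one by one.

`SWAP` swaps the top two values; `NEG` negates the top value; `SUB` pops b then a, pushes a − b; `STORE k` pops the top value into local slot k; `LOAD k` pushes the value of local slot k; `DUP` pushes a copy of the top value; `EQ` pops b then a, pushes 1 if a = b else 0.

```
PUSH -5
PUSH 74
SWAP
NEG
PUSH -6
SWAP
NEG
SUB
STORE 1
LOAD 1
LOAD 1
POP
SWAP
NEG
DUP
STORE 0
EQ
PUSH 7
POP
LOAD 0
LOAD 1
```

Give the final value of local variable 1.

-1

PUSH -5 → -5
PUSH 74 → -5 74
SWAP    → 74 -5
NEG     → 74 5
PUSH -6 → 74 5 -6
SWAP    → 74 -6 5
NEG     → 74 -6 -5
SUB     → 74 -1
STORE 1 → 74
LOAD 1  → 74 -1
LOAD 1  → 74 -1 -1
POP     → 74 -1
SWAP    → -1 74
NEG     → -1 -74
DUP     → -1 -74 -74
STORE 0 → -1 -74
EQ      → 0
PUSH 7  → 0 7
POP     → 0
LOAD 0  → 0 -74
LOAD 1  → 0 -74 -1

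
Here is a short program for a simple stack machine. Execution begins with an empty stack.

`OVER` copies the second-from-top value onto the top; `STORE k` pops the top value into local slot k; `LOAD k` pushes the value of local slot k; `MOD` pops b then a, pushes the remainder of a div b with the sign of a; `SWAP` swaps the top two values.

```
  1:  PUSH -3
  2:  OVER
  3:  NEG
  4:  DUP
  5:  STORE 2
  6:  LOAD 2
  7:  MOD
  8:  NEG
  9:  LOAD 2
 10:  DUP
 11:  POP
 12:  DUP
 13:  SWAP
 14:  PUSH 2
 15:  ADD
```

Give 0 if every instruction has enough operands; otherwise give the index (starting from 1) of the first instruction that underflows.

2

PUSH -3  [-3]
OVER  — needs 2 operands, stack has 1 → underflow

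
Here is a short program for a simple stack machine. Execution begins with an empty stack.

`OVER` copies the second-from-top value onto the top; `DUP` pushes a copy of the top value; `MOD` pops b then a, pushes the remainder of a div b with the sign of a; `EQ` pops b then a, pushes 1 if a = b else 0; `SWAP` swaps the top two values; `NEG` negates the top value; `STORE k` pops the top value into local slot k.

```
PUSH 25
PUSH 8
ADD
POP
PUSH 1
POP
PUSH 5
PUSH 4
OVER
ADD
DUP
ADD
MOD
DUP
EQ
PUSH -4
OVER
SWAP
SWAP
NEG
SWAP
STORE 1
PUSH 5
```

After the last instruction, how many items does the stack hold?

3

PUSH 25 → [25]
PUSH 8  → [25, 8]
ADD     → [33]
POP     → []
PUSH 1  → [1]
POP     → []
PUSH 5  → [5]
PUSH 4  → [5, 4]
OVER    → [5, 4, 5]
ADD     → [5, 9]
DUP     → [5, 9, 9]
ADD     → [5, 18]
MOD     → [5]
DUP     → [5, 5]
EQ      → [1]
PUSH -4 → [1, -4]
OVER    → [1, -4, 1]
SWAP    → [1, 1, -4]
SWAP    → [1, -4, 1]
NEG     → [1, -4, -1]
SWAP    → [1, -1, -4]
STORE 1 → [1, -1]
PUSH 5  → [1, -1, 5]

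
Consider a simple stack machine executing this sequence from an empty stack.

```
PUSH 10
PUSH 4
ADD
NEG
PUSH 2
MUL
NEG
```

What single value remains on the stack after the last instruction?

PUSH 10  [10]
PUSH 4   [10, 4]
ADD      [14]
NEG      [-14]
PUSH 2   [-14, 2]
MUL      [-28]
NEG      [28]

28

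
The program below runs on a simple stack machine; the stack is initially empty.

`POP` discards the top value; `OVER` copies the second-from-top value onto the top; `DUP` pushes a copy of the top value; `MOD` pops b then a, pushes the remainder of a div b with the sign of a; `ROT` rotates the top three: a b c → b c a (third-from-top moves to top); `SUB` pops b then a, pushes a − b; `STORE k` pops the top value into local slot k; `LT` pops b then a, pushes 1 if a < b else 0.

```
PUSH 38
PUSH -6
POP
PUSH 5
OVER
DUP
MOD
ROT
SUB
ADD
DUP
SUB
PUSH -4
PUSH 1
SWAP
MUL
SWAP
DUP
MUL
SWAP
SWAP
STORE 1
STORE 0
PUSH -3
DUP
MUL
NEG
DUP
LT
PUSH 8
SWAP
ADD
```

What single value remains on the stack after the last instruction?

8

PUSH 38 → [38]
PUSH -6 → [38, -6]
POP     → [38]
PUSH 5  → [38, 5]
OVER    → [38, 5, 38]
DUP     → [38, 5, 38, 38]
MOD     → [38, 5, 0]
ROT     → [5, 0, 38]
SUB     → [5, -38]
ADD     → [-33]
DUP     → [-33, -33]
SUB     → [0]
PUSH -4 → [0, -4]
PUSH 1  → [0, -4, 1]
SWAP    → [0, 1, -4]
MUL     → [0, -4]
SWAP    → [-4, 0]
DUP     → [-4, 0, 0]
MUL     → [-4, 0]
SWAP    → [0, -4]
SWAP    → [-4, 0]
STORE 1 → [-4]
STORE 0 → []
PUSH -3 → [-3]
DUP     → [-3, -3]
MUL     → [9]
NEG     → [-9]
DUP     → [-9, -9]
LT      → [0]
PUSH 8  → [0, 8]
SWAP    → [8, 0]
ADD     → [8]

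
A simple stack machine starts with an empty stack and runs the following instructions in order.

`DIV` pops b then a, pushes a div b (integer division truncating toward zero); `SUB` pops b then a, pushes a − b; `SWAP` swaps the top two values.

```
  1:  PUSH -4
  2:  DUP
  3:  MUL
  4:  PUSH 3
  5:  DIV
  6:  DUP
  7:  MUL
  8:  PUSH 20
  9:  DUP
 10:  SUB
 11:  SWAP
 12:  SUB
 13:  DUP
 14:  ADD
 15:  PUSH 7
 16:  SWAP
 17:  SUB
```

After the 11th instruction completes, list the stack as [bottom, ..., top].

[0, 25]

PUSH -4  [-4]
DUP      [-4, -4]
MUL      [16]
PUSH 3   [16, 3]
DIV      [5]
DUP      [5, 5]
MUL      [25]
PUSH 20  [25, 20]
DUP      [25, 20, 20]
SUB      [25, 0]
SWAP     [0, 25]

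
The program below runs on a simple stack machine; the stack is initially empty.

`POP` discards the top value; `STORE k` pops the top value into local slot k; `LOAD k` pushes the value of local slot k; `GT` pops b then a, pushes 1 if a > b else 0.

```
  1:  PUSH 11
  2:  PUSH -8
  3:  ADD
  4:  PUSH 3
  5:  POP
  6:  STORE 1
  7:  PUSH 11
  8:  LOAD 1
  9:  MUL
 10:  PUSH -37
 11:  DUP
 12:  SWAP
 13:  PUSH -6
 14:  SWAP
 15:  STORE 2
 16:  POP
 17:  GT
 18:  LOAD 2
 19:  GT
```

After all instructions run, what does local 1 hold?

3

PUSH 11  → [11]
PUSH -8  → [11, -8]
ADD      → [3]
PUSH 3   → [3, 3]
POP      → [3]
STORE 1  → []
PUSH 11  → [11]
LOAD 1   → [11, 3]
MUL      → [33]
PUSH -37 → [33, -37]
DUP      → [33, -37, -37]
SWAP     → [33, -37, -37]
PUSH -6  → [33, -37, -37, -6]
SWAP     → [33, -37, -6, -37]
STORE 2  → [33, -37, -6]
POP      → [33, -37]
GT       → [1]
LOAD 2   → [1, -37]
GT       → [1]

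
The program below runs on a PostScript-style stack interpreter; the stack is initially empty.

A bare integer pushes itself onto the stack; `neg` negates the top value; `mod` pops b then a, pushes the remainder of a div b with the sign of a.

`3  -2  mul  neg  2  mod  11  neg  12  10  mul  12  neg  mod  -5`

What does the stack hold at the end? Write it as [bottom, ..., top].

3   -> 3
-2  -> 3 -2
mul -> -6
neg -> 6
2   -> 6 2
mod -> 0
11  -> 0 11
neg -> 0 -11
12  -> 0 -11 12
10  -> 0 -11 12 10
mul -> 0 -11 120
12  -> 0 -11 120 12
neg -> 0 -11 120 -12
mod -> 0 -11 0
-5  -> 0 -11 0 -5

[0, -11, 0, -5]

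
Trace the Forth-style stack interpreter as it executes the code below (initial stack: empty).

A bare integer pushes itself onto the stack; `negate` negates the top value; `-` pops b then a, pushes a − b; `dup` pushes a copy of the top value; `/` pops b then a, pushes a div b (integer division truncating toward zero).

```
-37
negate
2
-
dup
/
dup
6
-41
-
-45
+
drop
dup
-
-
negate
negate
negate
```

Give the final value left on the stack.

-1

-37    : [-37]
negate : [37]
2      : [37, 2]
-      : [35]
dup    : [35, 35]
/      : [1]
dup    : [1, 1]
6      : [1, 1, 6]
-41    : [1, 1, 6, -41]
-      : [1, 1, 47]
-45    : [1, 1, 47, -45]
+      : [1, 1, 2]
drop   : [1, 1]
dup    : [1, 1, 1]
-      : [1, 0]
-      : [1]
negate : [-1]
negate : [1]
negate : [-1]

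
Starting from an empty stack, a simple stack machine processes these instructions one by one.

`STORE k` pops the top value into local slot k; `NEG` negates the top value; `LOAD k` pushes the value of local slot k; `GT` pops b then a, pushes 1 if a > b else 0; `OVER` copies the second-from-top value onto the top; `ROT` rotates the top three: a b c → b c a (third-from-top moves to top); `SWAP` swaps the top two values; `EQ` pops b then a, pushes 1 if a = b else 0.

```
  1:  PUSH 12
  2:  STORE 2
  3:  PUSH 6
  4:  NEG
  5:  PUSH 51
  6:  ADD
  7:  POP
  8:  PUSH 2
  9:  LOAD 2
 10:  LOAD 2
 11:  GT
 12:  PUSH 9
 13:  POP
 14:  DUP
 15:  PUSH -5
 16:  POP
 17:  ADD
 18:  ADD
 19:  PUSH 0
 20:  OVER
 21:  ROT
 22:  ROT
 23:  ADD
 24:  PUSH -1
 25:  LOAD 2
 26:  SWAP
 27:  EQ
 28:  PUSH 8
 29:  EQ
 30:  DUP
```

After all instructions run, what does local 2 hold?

12

PUSH 12 -> 12
STORE 2 -> (empty)
PUSH 6  -> 6
NEG     -> -6
PUSH 51 -> -6 51
ADD     -> 45
POP     -> (empty)
PUSH 2  -> 2
LOAD 2  -> 2 12
LOAD 2  -> 2 12 12
GT      -> 2 0
PUSH 9  -> 2 0 9
POP     -> 2 0
DUP     -> 2 0 0
PUSH -5 -> 2 0 0 -5
POP     -> 2 0 0
ADD     -> 2 0
ADD     -> 2
PUSH 0  -> 2 0
OVER    -> 2 0 2
ROT     -> 0 2 2
ROT     -> 2 2 0
ADD     -> 2 2
PUSH -1 -> 2 2 -1
LOAD 2  -> 2 2 -1 12
SWAP    -> 2 2 12 -1
EQ      -> 2 2 0
PUSH 8  -> 2 2 0 8
EQ      -> 2 2 0
DUP     -> 2 2 0 0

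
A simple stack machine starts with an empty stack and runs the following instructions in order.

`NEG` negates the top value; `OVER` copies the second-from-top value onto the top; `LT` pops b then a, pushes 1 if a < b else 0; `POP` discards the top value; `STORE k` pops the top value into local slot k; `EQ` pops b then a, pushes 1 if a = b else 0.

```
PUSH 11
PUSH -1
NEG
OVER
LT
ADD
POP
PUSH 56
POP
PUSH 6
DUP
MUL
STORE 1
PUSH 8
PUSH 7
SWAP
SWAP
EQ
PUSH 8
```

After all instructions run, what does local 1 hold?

PUSH 11 : 11
PUSH -1 : 11 -1
NEG     : 11 1
OVER    : 11 1 11
LT      : 11 1
ADD     : 12
POP     : (empty)
PUSH 56 : 56
POP     : (empty)
PUSH 6  : 6
DUP     : 6 6
MUL     : 36
STORE 1 : (empty)
PUSH 8  : 8
PUSH 7  : 8 7
SWAP    : 7 8
SWAP    : 8 7
EQ      : 0
PUSH 8  : 0 8

36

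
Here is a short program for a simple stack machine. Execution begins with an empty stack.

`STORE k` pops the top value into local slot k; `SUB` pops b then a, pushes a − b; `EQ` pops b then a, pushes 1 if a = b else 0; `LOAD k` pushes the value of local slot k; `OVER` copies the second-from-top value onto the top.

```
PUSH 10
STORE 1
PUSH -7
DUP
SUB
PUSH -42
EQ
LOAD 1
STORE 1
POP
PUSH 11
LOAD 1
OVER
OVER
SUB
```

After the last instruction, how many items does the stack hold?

PUSH 10   10
STORE 1   (empty)
PUSH -7   -7
DUP       -7 -7
SUB       0
PUSH -42  0 -42
EQ        0
LOAD 1    0 10
STORE 1   0
POP       (empty)
PUSH 11   11
LOAD 1    11 10
OVER      11 10 11
OVER      11 10 11 10
SUB       11 10 1

3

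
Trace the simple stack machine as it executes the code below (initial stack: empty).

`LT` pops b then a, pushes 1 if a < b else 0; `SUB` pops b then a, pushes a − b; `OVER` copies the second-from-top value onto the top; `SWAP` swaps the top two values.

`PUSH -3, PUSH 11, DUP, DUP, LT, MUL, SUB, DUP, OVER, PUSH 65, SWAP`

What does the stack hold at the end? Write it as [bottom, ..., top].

[-3, -3, 65, -3]

PUSH -3 → [-3]
PUSH 11 → [-3, 11]
DUP     → [-3, 11, 11]
DUP     → [-3, 11, 11, 11]
LT      → [-3, 11, 0]
MUL     → [-3, 0]
SUB     → [-3]
DUP     → [-3, -3]
OVER    → [-3, -3, -3]
PUSH 65 → [-3, -3, -3, 65]
SWAP    → [-3, -3, 65, -3]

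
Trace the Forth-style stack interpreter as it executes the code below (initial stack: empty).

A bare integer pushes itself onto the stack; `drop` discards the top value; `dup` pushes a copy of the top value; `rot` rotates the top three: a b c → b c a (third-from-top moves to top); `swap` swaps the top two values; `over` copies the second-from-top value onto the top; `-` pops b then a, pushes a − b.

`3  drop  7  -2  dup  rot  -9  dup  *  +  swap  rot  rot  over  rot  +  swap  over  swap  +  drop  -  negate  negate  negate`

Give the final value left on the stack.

-2

3       3
drop    (empty)
7       7
-2      7 -2
dup     7 -2 -2
rot     -2 -2 7
-9      -2 -2 7 -9
dup     -2 -2 7 -9 -9
*       -2 -2 7 81
+       -2 -2 88
swap    -2 88 -2
rot     88 -2 -2
rot     -2 -2 88
over    -2 -2 88 -2
rot     -2 88 -2 -2
+       -2 88 -4
swap    -2 -4 88
over    -2 -4 88 -4
swap    -2 -4 -4 88
+       -2 -4 84
drop    -2 -4
-       2
negate  -2
negate  2
negate  -2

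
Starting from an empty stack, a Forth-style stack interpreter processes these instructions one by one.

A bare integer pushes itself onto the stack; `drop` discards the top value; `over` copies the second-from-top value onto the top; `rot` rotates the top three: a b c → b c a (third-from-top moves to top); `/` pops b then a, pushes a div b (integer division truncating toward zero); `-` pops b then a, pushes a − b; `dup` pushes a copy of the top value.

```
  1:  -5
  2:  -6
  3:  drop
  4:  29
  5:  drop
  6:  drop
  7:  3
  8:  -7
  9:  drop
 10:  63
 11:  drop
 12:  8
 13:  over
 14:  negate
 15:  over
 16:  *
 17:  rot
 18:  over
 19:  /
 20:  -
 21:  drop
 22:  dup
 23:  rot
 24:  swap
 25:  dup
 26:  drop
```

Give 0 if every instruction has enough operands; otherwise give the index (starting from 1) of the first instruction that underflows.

23

-5      -5
-6      -5 -6
drop    -5
29      -5 29
drop    -5
drop    (empty)
3       3
-7      3 -7
drop    3
63      3 63
drop    3
8       3 8
over    3 8 3
negate  3 8 -3
over    3 8 -3 8
*       3 8 -24
rot     8 -24 3
over    8 -24 3 -24
/       8 -24 0
-       8 -24
drop    8
dup     8 8
rot  — needs 3 operands, stack has 2 → underflow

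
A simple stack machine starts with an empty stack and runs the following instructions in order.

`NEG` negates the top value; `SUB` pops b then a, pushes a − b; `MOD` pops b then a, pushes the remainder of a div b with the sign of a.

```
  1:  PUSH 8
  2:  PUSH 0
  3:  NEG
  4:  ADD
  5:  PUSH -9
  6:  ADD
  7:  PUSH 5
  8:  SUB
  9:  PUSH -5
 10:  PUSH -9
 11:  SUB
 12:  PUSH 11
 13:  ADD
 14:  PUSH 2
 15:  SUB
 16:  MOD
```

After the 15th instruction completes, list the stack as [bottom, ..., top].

[-6, 13]

PUSH 8   8
PUSH 0   8 0
NEG      8 0
ADD      8
PUSH -9  8 -9
ADD      -1
PUSH 5   -1 5
SUB      -6
PUSH -5  -6 -5
PUSH -9  -6 -5 -9
SUB      -6 4
PUSH 11  -6 4 11
ADD      -6 15
PUSH 2   -6 15 2
SUB      -6 13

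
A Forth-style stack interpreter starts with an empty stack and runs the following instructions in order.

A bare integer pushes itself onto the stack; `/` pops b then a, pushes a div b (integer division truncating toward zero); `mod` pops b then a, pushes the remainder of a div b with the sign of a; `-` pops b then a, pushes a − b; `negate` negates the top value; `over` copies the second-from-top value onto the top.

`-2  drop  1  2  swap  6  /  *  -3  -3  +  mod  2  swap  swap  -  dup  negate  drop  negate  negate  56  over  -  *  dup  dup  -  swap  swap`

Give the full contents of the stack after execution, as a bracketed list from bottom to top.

-2     -> -2
drop   -> (empty)
1      -> 1
2      -> 1 2
swap   -> 2 1
6      -> 2 1 6
/      -> 2 0
*      -> 0
-3     -> 0 -3
-3     -> 0 -3 -3
+      -> 0 -6
mod    -> 0
2      -> 0 2
swap   -> 2 0
swap   -> 0 2
-      -> -2
dup    -> -2 -2
negate -> -2 2
drop   -> -2
negate -> 2
negate -> -2
56     -> -2 56
over   -> -2 56 -2
-      -> -2 58
*      -> -116
dup    -> -116 -116
dup    -> -116 -116 -116
-      -> -116 0
swap   -> 0 -116
swap   -> -116 0

[-116, 0]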